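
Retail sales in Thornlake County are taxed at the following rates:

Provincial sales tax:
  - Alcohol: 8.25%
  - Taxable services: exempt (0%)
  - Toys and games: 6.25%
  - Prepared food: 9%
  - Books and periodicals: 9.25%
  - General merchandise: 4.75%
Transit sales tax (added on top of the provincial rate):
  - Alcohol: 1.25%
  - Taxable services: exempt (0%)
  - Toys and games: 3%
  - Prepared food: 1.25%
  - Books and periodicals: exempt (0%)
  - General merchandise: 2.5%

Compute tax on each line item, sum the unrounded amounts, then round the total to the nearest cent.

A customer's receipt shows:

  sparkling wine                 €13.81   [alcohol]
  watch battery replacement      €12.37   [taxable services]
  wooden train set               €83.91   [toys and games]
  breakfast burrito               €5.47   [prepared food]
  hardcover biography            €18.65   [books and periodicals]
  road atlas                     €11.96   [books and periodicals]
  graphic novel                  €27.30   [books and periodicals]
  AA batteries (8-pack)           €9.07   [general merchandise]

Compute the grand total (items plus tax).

€198.19

Sparkling wine €13.81: alcohol → 8.25% + 1.25% transit = 9.5% → €1.31195
Watch battery replacement €12.37: taxable services → 0% + 0% transit = 0% → €0.00
Wooden train set €83.91: toys and games → 6.25% + 3% transit = 9.25% → €7.761675
Breakfast burrito €5.47: prepared food → 9% + 1.25% transit = 10.25% → €0.560675
Hardcover biography €18.65: books and periodicals → 9.25% + 0% transit = 9.25% → €1.725125
Road atlas €11.96: books and periodicals → 9.25% + 0% transit = 9.25% → €1.1063
Graphic novel €27.30: books and periodicals → 9.25% + 0% transit = 9.25% → €2.52525
AA batteries (8-pack) €9.07: general merchandise → 4.75% + 2.5% transit = 7.25% → €0.657575
Subtotal = €182.54; unrounded tax = €15.64855 → €15.65; total due = €198.19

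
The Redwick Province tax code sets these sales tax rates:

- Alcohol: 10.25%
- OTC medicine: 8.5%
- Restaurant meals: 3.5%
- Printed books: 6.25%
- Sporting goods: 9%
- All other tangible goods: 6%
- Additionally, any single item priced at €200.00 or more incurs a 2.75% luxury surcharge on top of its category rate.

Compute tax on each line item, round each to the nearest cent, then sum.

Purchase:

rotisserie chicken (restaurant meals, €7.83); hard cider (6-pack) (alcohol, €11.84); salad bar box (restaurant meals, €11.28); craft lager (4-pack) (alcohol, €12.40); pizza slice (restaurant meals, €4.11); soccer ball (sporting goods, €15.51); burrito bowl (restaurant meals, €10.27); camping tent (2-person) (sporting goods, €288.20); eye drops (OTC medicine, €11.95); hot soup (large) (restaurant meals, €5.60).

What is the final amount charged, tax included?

€419.11

Rotisserie chicken €7.83: restaurant meals → 3.5% → €0.27
Hard cider (6-pack) €11.84: alcohol → 10.25% → €1.21
Salad bar box €11.28: restaurant meals → 3.5% → €0.39
Craft lager (4-pack) €12.40: alcohol → 10.25% → €1.27
Pizza slice €4.11: restaurant meals → 3.5% → €0.14
Soccer ball €15.51: sporting goods → 9% → €1.40
Burrito bowl €10.27: restaurant meals → 3.5% → €0.36
Camping tent (2-person) €288.20: sporting goods → 9% + 2.75% surcharge = 11.75% → €33.86
Eye drops €11.95: OTC medicine → 8.5% → €1.02
Hot soup (large) €5.60: restaurant meals → 3.5% → €0.20
Subtotal = €378.99; tax = €40.12; total due = €419.11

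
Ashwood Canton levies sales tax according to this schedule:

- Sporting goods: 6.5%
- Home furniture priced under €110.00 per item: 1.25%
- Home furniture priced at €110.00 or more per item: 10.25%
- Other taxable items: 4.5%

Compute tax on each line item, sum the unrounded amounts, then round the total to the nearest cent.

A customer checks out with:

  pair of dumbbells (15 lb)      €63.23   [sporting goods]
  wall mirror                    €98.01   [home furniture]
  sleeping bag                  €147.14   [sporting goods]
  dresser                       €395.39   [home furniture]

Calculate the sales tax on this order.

€55.43

Pair of dumbbells (15 lb) €63.23: sporting goods → 6.5% → €4.10995
Wall mirror €98.01: home furniture, under €110.00 → 1.25% → €1.225125
Sleeping bag €147.14: sporting goods → 6.5% → €9.5641
Dresser €395.39: home furniture, €110.00 or more → 10.25% → €40.527475
Unrounded tax sum = €55.42665 → €55.43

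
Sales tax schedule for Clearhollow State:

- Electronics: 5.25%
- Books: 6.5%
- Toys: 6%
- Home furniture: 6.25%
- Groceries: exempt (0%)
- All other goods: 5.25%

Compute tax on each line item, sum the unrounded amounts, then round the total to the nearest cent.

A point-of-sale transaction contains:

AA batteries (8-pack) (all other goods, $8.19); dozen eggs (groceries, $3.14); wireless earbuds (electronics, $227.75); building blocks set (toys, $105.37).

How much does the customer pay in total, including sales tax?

$363.16

AA batteries (8-pack) $8.19: all other goods → 5.25% → $0.429975
Dozen eggs $3.14: groceries → 0% → $0.00
Wireless earbuds $227.75: electronics → 5.25% → $11.956875
Building blocks set $105.37: toys → 6% → $6.3222
Subtotal = $344.45; unrounded tax = $18.70905 → $18.71; total due = $363.16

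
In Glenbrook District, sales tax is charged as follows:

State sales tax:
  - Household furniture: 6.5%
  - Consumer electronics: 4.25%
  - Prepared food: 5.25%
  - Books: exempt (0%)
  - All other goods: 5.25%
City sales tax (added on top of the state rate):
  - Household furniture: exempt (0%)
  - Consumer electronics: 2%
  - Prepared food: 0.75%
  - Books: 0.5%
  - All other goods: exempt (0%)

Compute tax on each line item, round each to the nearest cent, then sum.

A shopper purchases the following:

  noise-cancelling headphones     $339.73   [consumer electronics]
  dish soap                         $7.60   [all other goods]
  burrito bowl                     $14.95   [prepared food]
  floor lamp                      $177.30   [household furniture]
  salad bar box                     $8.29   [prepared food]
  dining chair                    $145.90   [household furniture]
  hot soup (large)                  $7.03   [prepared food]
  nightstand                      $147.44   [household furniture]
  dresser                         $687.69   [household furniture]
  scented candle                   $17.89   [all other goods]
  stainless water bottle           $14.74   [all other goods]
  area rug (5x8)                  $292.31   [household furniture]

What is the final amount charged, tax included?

$1980.31

Noise-cancelling headphones $339.73: consumer electronics → 4.25% + 2% city = 6.25% → $21.23
Dish soap $7.60: all other goods → 5.25% + 0% city = 5.25% → $0.40
Burrito bowl $14.95: prepared food → 5.25% + 0.75% city = 6% → $0.90
Floor lamp $177.30: household furniture → 6.5% + 0% city = 6.5% → $11.52
Salad bar box $8.29: prepared food → 5.25% + 0.75% city = 6% → $0.50
Dining chair $145.90: household furniture → 6.5% + 0% city = 6.5% → $9.48
Hot soup (large) $7.03: prepared food → 5.25% + 0.75% city = 6% → $0.42
Nightstand $147.44: household furniture → 6.5% + 0% city = 6.5% → $9.58
Dresser $687.69: household furniture → 6.5% + 0% city = 6.5% → $44.70
Scented candle $17.89: all other goods → 5.25% + 0% city = 5.25% → $0.94
Stainless water bottle $14.74: all other goods → 5.25% + 0% city = 5.25% → $0.77
Area rug (5x8) $292.31: household furniture → 6.5% + 0% city = 6.5% → $19.00
Subtotal = $1860.87; tax = $119.44; total due = $1980.31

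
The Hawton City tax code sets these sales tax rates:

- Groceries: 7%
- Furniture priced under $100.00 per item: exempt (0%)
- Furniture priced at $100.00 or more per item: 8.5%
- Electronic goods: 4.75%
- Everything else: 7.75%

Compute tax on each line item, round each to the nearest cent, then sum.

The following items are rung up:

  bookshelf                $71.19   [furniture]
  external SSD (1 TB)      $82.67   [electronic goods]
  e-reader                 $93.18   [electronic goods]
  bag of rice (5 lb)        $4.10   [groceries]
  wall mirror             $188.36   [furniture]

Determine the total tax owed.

$24.66

Bookshelf $71.19: furniture, under $100.00 → 0% → $0.00
External SSD (1 TB) $82.67: electronic goods → 4.75% → $3.93
E-reader $93.18: electronic goods → 4.75% → $4.43
Bag of rice (5 lb) $4.10: groceries → 7% → $0.29
Wall mirror $188.36: furniture, $100.00 or more → 8.5% → $16.01
Total tax = $3.93 + $4.43 + $0.29 + $16.01 = $24.66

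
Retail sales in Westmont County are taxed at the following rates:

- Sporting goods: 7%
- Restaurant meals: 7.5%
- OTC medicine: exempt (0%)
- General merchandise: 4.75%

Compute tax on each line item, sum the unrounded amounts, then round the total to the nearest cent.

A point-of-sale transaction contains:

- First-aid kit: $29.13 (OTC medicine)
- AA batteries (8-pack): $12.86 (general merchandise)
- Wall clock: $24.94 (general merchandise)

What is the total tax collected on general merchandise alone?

$1.80

AA batteries (8-pack) $12.86: general merchandise → 4.75% → $0.61085
Wall clock $24.94: general merchandise → 4.75% → $1.18465
Tax on general merchandise: unrounded sum = $1.7955 → $1.80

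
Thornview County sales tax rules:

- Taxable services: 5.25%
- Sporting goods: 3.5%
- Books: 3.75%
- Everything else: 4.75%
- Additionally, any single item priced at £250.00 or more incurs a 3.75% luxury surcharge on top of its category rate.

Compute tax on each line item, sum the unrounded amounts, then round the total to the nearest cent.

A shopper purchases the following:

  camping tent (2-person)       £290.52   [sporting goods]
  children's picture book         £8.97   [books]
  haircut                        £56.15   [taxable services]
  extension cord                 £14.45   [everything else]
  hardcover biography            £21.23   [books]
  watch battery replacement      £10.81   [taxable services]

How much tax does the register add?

Camping tent (2-person) £290.52: sporting goods → 3.5% + 3.75% surcharge = 7.25% → £21.0627
Children's picture book £8.97: books → 3.75% → £0.336375
Haircut £56.15: taxable services → 5.25% → £2.947875
Extension cord £14.45: everything else → 4.75% → £0.686375
Hardcover biography £21.23: books → 3.75% → £0.796125
Watch battery replacement £10.81: taxable services → 5.25% → £0.567525
Unrounded tax sum = £26.396975 → £26.40

£26.40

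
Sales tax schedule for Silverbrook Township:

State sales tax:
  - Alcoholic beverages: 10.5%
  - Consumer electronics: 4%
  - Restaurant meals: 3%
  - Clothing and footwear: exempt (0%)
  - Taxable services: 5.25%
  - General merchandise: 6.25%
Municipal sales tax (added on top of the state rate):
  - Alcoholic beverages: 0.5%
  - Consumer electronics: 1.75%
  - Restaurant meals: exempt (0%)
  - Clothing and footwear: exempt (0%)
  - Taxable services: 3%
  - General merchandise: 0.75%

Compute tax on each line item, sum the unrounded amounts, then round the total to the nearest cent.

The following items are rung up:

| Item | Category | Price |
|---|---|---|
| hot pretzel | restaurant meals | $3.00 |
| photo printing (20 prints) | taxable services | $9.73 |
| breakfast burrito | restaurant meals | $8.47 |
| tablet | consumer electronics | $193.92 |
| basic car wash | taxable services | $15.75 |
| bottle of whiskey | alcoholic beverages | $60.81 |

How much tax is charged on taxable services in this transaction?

Photo printing (20 prints) $9.73: taxable services → 5.25% + 3% municipal = 8.25% → $0.802725
Basic car wash $15.75: taxable services → 5.25% + 3% municipal = 8.25% → $1.299375
Tax on taxable services: unrounded sum = $2.1021 → $2.10

$2.10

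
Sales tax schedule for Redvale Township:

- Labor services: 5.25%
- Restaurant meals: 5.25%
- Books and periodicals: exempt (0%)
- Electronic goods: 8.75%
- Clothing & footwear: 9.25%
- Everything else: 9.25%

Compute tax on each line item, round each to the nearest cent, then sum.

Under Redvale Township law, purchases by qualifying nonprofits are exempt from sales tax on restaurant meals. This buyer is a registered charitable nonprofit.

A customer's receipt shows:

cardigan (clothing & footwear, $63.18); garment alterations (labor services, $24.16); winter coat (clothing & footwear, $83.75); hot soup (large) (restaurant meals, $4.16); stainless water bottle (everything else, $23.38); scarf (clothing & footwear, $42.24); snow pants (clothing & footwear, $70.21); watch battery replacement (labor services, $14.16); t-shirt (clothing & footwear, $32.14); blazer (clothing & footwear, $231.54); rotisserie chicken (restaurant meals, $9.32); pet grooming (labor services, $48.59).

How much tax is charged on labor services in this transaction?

Garment alterations $24.16: labor services → 5.25% → $1.27
Watch battery replacement $14.16: labor services → 5.25% → $0.74
Pet grooming $48.59: labor services → 5.25% → $2.55
Tax on labor services = $1.27 + $0.74 + $2.55 = $4.56

$4.56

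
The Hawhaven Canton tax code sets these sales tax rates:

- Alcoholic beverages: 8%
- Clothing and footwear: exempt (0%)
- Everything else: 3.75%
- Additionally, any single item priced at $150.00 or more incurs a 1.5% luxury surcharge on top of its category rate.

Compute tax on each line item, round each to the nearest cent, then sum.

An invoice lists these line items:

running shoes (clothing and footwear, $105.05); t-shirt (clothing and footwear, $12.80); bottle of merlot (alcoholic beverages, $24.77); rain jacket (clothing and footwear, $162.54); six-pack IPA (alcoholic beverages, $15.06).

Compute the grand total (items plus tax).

Running shoes $105.05: clothing and footwear → 0% → $0.00
T-shirt $12.80: clothing and footwear → 0% → $0.00
Bottle of merlot $24.77: alcoholic beverages → 8% → $1.98
Rain jacket $162.54: clothing and footwear → 0% + 1.5% surcharge = 1.5% → $2.44
Six-pack IPA $15.06: alcoholic beverages → 8% → $1.20
Subtotal = $320.22; tax = $5.62; total due = $325.84

$325.84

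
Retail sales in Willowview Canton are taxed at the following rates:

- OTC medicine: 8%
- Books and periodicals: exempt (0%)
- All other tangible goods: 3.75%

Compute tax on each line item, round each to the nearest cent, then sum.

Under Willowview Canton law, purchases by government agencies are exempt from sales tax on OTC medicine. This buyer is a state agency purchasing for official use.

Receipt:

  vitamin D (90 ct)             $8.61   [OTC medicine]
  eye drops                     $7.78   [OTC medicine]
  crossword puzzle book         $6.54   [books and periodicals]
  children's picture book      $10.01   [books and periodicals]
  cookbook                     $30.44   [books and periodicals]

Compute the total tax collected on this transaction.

$0.00

Vitamin D (90 ct) $8.61: OTC medicine, buyer-exempt → 0% → $0.00
Eye drops $7.78: OTC medicine, buyer-exempt → 0% → $0.00
Crossword puzzle book $6.54: books and periodicals → 0% → $0.00
Children's picture book $10.01: books and periodicals → 0% → $0.00
Cookbook $30.44: books and periodicals → 0% → $0.00
Total tax = $0.00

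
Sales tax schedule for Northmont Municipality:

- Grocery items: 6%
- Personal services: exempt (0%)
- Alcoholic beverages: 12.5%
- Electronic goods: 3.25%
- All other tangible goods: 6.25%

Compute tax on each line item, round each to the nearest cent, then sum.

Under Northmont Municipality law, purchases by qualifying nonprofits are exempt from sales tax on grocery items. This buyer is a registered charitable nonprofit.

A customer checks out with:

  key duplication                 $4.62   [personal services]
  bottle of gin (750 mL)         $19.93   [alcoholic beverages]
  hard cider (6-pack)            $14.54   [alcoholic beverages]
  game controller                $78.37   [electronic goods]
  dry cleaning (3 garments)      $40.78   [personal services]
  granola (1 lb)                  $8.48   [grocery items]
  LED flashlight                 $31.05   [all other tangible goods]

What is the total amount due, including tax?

$206.57

Key duplication $4.62: personal services → 0% → $0.00
Bottle of gin (750 mL) $19.93: alcoholic beverages → 12.5% → $2.49
Hard cider (6-pack) $14.54: alcoholic beverages → 12.5% → $1.82
Game controller $78.37: electronic goods → 3.25% → $2.55
Dry cleaning (3 garments) $40.78: personal services → 0% → $0.00
Granola (1 lb) $8.48: grocery items, buyer-exempt → 0% → $0.00
LED flashlight $31.05: all other tangible goods → 6.25% → $1.94
Subtotal = $197.77; tax = $8.80; total due = $206.57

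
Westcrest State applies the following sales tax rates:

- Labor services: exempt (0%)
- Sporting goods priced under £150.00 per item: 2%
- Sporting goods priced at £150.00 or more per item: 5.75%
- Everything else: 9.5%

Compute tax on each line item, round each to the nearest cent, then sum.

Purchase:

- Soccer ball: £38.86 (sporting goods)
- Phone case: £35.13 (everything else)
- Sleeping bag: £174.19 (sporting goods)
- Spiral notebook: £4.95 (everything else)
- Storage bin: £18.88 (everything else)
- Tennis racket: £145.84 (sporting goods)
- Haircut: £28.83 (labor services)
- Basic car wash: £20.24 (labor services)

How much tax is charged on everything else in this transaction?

Phone case £35.13: everything else → 9.5% → £3.34
Spiral notebook £4.95: everything else → 9.5% → £0.47
Storage bin £18.88: everything else → 9.5% → £1.79
Tax on everything else = £3.34 + £0.47 + £1.79 = £5.60

£5.60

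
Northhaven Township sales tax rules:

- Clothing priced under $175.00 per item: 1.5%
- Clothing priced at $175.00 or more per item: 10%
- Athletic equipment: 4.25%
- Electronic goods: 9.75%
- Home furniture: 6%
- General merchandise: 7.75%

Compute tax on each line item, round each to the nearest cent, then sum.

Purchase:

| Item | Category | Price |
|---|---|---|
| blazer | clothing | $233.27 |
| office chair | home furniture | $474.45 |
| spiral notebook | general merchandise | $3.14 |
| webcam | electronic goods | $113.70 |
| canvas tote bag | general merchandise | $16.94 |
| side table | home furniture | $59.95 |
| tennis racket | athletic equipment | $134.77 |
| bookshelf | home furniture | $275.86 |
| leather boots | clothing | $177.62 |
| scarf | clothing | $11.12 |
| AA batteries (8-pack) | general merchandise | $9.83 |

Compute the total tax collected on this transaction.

Blazer $233.27: clothing, $175.00 or more → 10% → $23.33
Office chair $474.45: home furniture → 6% → $28.47
Spiral notebook $3.14: general merchandise → 7.75% → $0.24
Webcam $113.70: electronic goods → 9.75% → $11.09
Canvas tote bag $16.94: general merchandise → 7.75% → $1.31
Side table $59.95: home furniture → 6% → $3.60
Tennis racket $134.77: athletic equipment → 4.25% → $5.73
Bookshelf $275.86: home furniture → 6% → $16.55
Leather boots $177.62: clothing, $175.00 or more → 10% → $17.76
Scarf $11.12: clothing, under $175.00 → 1.5% → $0.17
AA batteries (8-pack) $9.83: general merchandise → 7.75% → $0.76
Total tax = $23.33 + $28.47 + $0.24 + $11.09 + $1.31 + $3.60 + $5.73 + $16.55 + $17.76 + $0.17 + $0.76 = $109.01

$109.01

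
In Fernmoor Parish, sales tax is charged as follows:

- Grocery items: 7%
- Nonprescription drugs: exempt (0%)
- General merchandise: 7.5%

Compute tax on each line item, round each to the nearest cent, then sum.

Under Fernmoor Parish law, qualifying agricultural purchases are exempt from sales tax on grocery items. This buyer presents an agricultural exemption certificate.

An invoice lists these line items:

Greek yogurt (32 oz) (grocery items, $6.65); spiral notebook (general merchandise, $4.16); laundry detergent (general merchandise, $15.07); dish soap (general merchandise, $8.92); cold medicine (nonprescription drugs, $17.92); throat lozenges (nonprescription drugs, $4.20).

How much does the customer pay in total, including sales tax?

Greek yogurt (32 oz) $6.65: grocery items, buyer-exempt → 0% → $0.00
Spiral notebook $4.16: general merchandise → 7.5% → $0.31
Laundry detergent $15.07: general merchandise → 7.5% → $1.13
Dish soap $8.92: general merchandise → 7.5% → $0.67
Cold medicine $17.92: nonprescription drugs → 0% → $0.00
Throat lozenges $4.20: nonprescription drugs → 0% → $0.00
Subtotal = $56.92; tax = $2.11; total due = $59.03

$59.03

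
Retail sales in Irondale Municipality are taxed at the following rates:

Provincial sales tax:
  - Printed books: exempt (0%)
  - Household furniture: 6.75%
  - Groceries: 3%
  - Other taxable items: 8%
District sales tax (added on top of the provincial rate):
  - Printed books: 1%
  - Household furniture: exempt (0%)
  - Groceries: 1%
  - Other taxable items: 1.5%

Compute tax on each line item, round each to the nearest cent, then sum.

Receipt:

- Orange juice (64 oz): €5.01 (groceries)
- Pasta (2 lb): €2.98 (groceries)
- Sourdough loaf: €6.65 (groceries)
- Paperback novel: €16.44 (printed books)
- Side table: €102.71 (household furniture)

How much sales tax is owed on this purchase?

€7.68

Orange juice (64 oz) €5.01: groceries → 3% + 1% district = 4% → €0.20
Pasta (2 lb) €2.98: groceries → 3% + 1% district = 4% → €0.12
Sourdough loaf €6.65: groceries → 3% + 1% district = 4% → €0.27
Paperback novel €16.44: printed books → 0% + 1% district = 1% → €0.16
Side table €102.71: household furniture → 6.75% + 0% district = 6.75% → €6.93
Total tax = €0.20 + €0.12 + €0.27 + €0.16 + €6.93 = €7.68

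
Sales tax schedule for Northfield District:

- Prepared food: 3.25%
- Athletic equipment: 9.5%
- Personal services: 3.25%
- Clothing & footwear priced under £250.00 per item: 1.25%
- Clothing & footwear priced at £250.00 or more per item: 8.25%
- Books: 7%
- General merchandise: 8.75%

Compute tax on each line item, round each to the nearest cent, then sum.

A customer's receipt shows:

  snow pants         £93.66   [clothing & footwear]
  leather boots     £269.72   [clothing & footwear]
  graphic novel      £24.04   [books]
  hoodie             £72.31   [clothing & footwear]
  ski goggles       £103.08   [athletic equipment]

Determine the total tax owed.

£35.79

Snow pants £93.66: clothing & footwear, under £250.00 → 1.25% → £1.17
Leather boots £269.72: clothing & footwear, £250.00 or more → 8.25% → £22.25
Graphic novel £24.04: books → 7% → £1.68
Hoodie £72.31: clothing & footwear, under £250.00 → 1.25% → £0.90
Ski goggles £103.08: athletic equipment → 9.5% → £9.79
Total tax = £1.17 + £22.25 + £1.68 + £0.90 + £9.79 = £35.79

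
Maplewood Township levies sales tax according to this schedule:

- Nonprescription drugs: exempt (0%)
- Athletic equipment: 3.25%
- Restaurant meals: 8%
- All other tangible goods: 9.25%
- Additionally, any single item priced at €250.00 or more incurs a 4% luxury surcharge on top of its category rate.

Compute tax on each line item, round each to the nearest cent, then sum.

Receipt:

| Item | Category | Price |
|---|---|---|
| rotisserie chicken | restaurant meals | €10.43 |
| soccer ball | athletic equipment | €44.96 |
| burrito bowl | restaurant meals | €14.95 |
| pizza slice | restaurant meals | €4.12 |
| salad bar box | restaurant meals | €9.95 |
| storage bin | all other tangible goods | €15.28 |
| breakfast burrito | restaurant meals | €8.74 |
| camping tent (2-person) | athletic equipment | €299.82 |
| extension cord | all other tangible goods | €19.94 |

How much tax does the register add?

€30.31

Rotisserie chicken €10.43: restaurant meals → 8% → €0.83
Soccer ball €44.96: athletic equipment → 3.25% → €1.46
Burrito bowl €14.95: restaurant meals → 8% → €1.20
Pizza slice €4.12: restaurant meals → 8% → €0.33
Salad bar box €9.95: restaurant meals → 8% → €0.80
Storage bin €15.28: all other tangible goods → 9.25% → €1.41
Breakfast burrito €8.74: restaurant meals → 8% → €0.70
Camping tent (2-person) €299.82: athletic equipment → 3.25% + 4% surcharge = 7.25% → €21.74
Extension cord €19.94: all other tangible goods → 9.25% → €1.84
Total tax = €0.83 + €1.46 + €1.20 + €0.33 + €0.80 + €1.41 + €0.70 + €21.74 + €1.84 = €30.31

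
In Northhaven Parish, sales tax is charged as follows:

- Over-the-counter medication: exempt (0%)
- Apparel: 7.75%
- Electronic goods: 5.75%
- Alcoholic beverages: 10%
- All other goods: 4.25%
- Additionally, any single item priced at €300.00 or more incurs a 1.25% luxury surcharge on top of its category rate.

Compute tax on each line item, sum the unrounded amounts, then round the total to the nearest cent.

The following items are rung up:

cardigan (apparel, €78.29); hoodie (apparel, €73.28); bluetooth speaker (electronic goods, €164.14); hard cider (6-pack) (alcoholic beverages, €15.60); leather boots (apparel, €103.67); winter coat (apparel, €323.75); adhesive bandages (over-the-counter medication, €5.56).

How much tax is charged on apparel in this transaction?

Cardigan €78.29: apparel → 7.75% → €6.067475
Hoodie €73.28: apparel → 7.75% → €5.6792
Leather boots €103.67: apparel → 7.75% → €8.034425
Winter coat €323.75: apparel → 7.75% + 1.25% surcharge = 9% → €29.1375
Tax on apparel: unrounded sum = €48.9186 → €48.92

€48.92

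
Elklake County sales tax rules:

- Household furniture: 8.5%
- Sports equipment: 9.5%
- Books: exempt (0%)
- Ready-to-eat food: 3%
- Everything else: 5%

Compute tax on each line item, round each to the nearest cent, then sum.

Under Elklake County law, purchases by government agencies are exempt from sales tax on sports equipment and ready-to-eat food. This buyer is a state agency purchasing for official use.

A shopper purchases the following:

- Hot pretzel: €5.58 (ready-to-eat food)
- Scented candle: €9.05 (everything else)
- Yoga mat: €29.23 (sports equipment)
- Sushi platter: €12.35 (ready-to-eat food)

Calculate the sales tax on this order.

€0.45

Hot pretzel €5.58: ready-to-eat food, buyer-exempt → 0% → €0.00
Scented candle €9.05: everything else → 5% → €0.45
Yoga mat €29.23: sports equipment, buyer-exempt → 0% → €0.00
Sushi platter €12.35: ready-to-eat food, buyer-exempt → 0% → €0.00
Total tax = €0.45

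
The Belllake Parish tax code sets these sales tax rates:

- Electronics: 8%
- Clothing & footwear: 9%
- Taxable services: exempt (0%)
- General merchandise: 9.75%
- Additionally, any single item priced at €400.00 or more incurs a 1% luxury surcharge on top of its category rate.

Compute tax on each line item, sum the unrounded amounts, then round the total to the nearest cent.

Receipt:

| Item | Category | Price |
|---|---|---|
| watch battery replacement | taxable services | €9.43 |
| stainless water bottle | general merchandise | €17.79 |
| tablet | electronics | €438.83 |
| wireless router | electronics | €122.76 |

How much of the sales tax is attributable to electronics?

Tablet €438.83: electronics → 8% + 1% surcharge = 9% → €39.4947
Wireless router €122.76: electronics → 8% → €9.8208
Tax on electronics: unrounded sum = €49.3155 → €49.32

€49.32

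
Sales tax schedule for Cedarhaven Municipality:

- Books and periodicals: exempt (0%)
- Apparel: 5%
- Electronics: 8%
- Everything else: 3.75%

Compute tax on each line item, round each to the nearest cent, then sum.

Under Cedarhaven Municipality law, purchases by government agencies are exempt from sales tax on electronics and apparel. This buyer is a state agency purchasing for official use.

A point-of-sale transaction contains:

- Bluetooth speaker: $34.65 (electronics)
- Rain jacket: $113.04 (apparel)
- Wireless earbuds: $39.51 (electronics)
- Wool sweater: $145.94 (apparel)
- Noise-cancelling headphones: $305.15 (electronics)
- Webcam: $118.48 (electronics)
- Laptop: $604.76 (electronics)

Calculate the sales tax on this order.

$0.00

Bluetooth speaker $34.65: electronics, buyer-exempt → 0% → $0.00
Rain jacket $113.04: apparel, buyer-exempt → 0% → $0.00
Wireless earbuds $39.51: electronics, buyer-exempt → 0% → $0.00
Wool sweater $145.94: apparel, buyer-exempt → 0% → $0.00
Noise-cancelling headphones $305.15: electronics, buyer-exempt → 0% → $0.00
Webcam $118.48: electronics, buyer-exempt → 0% → $0.00
Laptop $604.76: electronics, buyer-exempt → 0% → $0.00
Total tax = $0.00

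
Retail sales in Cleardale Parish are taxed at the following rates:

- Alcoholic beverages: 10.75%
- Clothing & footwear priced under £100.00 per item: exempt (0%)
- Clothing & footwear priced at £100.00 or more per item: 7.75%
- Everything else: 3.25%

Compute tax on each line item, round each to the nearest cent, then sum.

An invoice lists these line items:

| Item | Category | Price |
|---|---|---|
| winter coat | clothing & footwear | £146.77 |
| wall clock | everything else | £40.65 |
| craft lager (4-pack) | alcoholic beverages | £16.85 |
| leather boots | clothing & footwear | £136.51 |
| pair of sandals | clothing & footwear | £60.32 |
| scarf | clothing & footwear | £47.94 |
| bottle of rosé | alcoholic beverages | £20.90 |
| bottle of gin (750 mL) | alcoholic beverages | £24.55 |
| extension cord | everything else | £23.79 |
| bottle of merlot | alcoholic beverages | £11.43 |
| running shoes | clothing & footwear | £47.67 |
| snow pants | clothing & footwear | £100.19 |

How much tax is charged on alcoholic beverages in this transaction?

Craft lager (4-pack) £16.85: alcoholic beverages → 10.75% → £1.81
Bottle of rosé £20.90: alcoholic beverages → 10.75% → £2.25
Bottle of gin (750 mL) £24.55: alcoholic beverages → 10.75% → £2.64
Bottle of merlot £11.43: alcoholic beverages → 10.75% → £1.23
Tax on alcoholic beverages = £1.81 + £2.25 + £2.64 + £1.23 = £7.93

£7.93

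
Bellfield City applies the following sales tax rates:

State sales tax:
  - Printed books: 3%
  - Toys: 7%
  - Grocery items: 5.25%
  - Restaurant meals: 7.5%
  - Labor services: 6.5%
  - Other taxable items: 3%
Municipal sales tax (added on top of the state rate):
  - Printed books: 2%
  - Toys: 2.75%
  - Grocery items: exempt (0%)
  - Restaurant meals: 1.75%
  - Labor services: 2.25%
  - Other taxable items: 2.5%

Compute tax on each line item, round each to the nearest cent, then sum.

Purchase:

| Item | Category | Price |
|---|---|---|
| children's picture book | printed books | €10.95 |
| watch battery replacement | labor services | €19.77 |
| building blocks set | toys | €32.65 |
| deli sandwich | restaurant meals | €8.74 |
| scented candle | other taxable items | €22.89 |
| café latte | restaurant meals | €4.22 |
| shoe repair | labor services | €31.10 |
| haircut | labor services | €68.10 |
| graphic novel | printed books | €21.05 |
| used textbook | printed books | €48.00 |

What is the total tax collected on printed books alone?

€4.00

Children's picture book €10.95: printed books → 3% + 2% municipal = 5% → €0.55
Graphic novel €21.05: printed books → 3% + 2% municipal = 5% → €1.05
Used textbook €48.00: printed books → 3% + 2% municipal = 5% → €2.40
Tax on printed books = €0.55 + €1.05 + €2.40 = €4.00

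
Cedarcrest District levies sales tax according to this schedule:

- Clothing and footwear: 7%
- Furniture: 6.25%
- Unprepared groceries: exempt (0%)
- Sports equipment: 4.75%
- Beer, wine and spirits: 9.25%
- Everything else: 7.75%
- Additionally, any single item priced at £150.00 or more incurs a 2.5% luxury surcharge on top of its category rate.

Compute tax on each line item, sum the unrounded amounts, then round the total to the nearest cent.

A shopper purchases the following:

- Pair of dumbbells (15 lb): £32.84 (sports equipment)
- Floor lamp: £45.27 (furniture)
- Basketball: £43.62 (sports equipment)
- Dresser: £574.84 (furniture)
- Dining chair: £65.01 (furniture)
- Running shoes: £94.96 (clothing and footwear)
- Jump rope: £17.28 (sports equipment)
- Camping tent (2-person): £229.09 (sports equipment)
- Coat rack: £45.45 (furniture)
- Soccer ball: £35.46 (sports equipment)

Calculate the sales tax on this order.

Pair of dumbbells (15 lb) £32.84: sports equipment → 4.75% → £1.5599
Floor lamp £45.27: furniture → 6.25% → £2.829375
Basketball £43.62: sports equipment → 4.75% → £2.07195
Dresser £574.84: furniture → 6.25% + 2.5% surcharge = 8.75% → £50.2985
Dining chair £65.01: furniture → 6.25% → £4.063125
Running shoes £94.96: clothing and footwear → 7% → £6.6472
Jump rope £17.28: sports equipment → 4.75% → £0.8208
Camping tent (2-person) £229.09: sports equipment → 4.75% + 2.5% surcharge = 7.25% → £16.609025
Coat rack £45.45: furniture → 6.25% → £2.840625
Soccer ball £35.46: sports equipment → 4.75% → £1.68435
Unrounded tax sum = £89.42485 → £89.42

£89.42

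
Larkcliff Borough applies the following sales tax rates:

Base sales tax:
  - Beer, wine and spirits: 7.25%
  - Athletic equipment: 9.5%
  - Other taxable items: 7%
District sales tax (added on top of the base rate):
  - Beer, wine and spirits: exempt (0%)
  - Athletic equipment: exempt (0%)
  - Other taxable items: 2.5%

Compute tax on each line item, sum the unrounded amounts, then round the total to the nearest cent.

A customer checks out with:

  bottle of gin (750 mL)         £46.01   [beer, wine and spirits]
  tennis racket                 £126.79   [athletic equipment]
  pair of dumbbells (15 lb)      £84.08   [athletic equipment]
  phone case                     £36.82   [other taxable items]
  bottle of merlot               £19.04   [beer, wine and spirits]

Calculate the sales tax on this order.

Bottle of gin (750 mL) £46.01: beer, wine and spirits → 7.25% + 0% district = 7.25% → £3.335725
Tennis racket £126.79: athletic equipment → 9.5% + 0% district = 9.5% → £12.04505
Pair of dumbbells (15 lb) £84.08: athletic equipment → 9.5% + 0% district = 9.5% → £7.9876
Phone case £36.82: other taxable items → 7% + 2.5% district = 9.5% → £3.4979
Bottle of merlot £19.04: beer, wine and spirits → 7.25% + 0% district = 7.25% → £1.3804
Unrounded tax sum = £28.246675 → £28.25

£28.25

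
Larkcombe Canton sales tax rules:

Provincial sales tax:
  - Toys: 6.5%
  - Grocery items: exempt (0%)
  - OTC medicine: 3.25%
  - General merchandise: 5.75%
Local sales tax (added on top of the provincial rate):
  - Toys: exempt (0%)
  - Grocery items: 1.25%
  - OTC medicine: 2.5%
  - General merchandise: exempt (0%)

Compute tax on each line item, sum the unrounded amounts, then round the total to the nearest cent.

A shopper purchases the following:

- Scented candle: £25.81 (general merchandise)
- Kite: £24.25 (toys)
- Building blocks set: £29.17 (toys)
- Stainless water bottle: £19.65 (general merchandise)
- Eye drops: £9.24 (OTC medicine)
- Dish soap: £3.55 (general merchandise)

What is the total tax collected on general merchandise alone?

Scented candle £25.81: general merchandise → 5.75% + 0% local = 5.75% → £1.484075
Stainless water bottle £19.65: general merchandise → 5.75% + 0% local = 5.75% → £1.129875
Dish soap £3.55: general merchandise → 5.75% + 0% local = 5.75% → £0.204125
Tax on general merchandise: unrounded sum = £2.818075 → £2.82

£2.82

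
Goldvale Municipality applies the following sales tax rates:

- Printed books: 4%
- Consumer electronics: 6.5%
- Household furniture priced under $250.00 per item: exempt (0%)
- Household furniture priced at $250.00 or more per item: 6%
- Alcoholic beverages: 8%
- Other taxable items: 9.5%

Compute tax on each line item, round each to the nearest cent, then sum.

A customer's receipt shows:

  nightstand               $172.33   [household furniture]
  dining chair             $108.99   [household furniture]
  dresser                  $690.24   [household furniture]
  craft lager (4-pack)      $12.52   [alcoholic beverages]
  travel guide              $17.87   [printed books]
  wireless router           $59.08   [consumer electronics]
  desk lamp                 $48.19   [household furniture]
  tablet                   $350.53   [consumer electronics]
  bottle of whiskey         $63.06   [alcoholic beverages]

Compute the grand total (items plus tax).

$1597.59

Nightstand $172.33: household furniture, under $250.00 → 0% → $0.00
Dining chair $108.99: household furniture, under $250.00 → 0% → $0.00
Dresser $690.24: household furniture, $250.00 or more → 6% → $41.41
Craft lager (4-pack) $12.52: alcoholic beverages → 8% → $1.00
Travel guide $17.87: printed books → 4% → $0.71
Wireless router $59.08: consumer electronics → 6.5% → $3.84
Desk lamp $48.19: household furniture, under $250.00 → 0% → $0.00
Tablet $350.53: consumer electronics → 6.5% → $22.78
Bottle of whiskey $63.06: alcoholic beverages → 8% → $5.04
Subtotal = $1522.81; tax = $74.78; total due = $1597.59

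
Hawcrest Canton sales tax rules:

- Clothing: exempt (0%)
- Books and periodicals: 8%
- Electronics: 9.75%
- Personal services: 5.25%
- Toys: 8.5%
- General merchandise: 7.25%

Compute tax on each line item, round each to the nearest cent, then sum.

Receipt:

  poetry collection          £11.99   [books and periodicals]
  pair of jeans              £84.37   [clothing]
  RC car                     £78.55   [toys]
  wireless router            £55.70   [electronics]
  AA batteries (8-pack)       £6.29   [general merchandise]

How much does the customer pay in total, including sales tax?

£250.43

Poetry collection £11.99: books and periodicals → 8% → £0.96
Pair of jeans £84.37: clothing → 0% → £0.00
RC car £78.55: toys → 8.5% → £6.68
Wireless router £55.70: electronics → 9.75% → £5.43
AA batteries (8-pack) £6.29: general merchandise → 7.25% → £0.46
Subtotal = £236.90; tax = £13.53; total due = £250.43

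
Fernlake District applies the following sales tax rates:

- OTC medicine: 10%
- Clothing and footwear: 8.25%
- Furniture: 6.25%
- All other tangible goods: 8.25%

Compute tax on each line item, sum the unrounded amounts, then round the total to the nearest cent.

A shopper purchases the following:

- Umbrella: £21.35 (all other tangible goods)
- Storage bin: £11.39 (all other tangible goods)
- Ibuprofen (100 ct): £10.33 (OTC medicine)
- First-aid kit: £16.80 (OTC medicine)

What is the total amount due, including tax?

£65.28

Umbrella £21.35: all other tangible goods → 8.25% → £1.761375
Storage bin £11.39: all other tangible goods → 8.25% → £0.939675
Ibuprofen (100 ct) £10.33: OTC medicine → 10% → £1.033
First-aid kit £16.80: OTC medicine → 10% → £1.68
Subtotal = £59.87; unrounded tax = £5.41405 → £5.41; total due = £65.28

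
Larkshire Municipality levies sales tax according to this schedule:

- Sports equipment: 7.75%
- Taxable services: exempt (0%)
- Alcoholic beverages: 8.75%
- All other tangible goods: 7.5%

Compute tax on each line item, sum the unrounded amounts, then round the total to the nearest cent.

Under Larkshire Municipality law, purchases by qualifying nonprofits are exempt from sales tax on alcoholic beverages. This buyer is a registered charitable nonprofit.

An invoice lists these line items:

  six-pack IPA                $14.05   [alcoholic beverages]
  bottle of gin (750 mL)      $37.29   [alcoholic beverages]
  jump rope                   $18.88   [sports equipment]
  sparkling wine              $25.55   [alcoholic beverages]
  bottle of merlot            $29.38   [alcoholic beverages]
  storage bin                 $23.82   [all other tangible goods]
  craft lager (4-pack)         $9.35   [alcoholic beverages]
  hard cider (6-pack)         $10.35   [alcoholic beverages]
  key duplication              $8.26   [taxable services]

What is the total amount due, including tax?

Six-pack IPA $14.05: alcoholic beverages, buyer-exempt → 0% → $0.00
Bottle of gin (750 mL) $37.29: alcoholic beverages, buyer-exempt → 0% → $0.00
Jump rope $18.88: sports equipment → 7.75% → $1.4632
Sparkling wine $25.55: alcoholic beverages, buyer-exempt → 0% → $0.00
Bottle of merlot $29.38: alcoholic beverages, buyer-exempt → 0% → $0.00
Storage bin $23.82: all other tangible goods → 7.5% → $1.7865
Craft lager (4-pack) $9.35: alcoholic beverages, buyer-exempt → 0% → $0.00
Hard cider (6-pack) $10.35: alcoholic beverages, buyer-exempt → 0% → $0.00
Key duplication $8.26: taxable services → 0% → $0.00
Subtotal = $176.93; unrounded tax = $3.2497 → $3.25; total due = $180.18

$180.18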